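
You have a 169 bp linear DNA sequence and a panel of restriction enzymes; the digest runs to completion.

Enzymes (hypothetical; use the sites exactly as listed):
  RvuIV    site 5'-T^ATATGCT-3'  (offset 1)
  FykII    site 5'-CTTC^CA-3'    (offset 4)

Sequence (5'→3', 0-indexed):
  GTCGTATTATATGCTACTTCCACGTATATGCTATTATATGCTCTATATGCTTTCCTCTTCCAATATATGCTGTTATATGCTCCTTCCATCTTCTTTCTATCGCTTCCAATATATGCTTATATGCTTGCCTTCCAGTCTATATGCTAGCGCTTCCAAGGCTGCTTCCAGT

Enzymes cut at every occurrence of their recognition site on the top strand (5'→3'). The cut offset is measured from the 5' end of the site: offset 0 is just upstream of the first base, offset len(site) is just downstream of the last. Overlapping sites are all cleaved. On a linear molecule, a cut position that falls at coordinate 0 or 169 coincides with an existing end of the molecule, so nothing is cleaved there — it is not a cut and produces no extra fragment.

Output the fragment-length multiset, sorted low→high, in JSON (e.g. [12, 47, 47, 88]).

[4,4,4,5,6,8,8,9,10,10,12,12,12,14,15,16,20]

Scan for sites:
  RvuIV TATATGCT/1: at [7, 24, 34, 43, 63, 73, 109, 117, 137] ⇒ [8, 25, 35, 44, 64, 74, 110, 118, 138]
  FykII CTTCCA/4: at [16, 56, 82, 102, 128, 149, 161] ⇒ [20, 60, 86, 106, 132, 153, 165]

Pooled cuts: [8, 20, 25, 35, 44, 60, 64, 74, 86, 106, 110, 118, 132, 138, 153, 165]

Fragment lengths:
  [0,8): 8 bp
  [8,20): 12 bp
  [20,25): 5 bp
  [25,35): 10 bp
  [35,44): 9 bp
  [44,60): 16 bp
  [60,64): 4 bp
  [64,74): 10 bp
  [74,86): 12 bp
  [86,106): 20 bp
  [106,110): 4 bp
  [110,118): 8 bp
  [118,132): 14 bp
  [132,138): 6 bp
  [138,153): 15 bp
  [153,165): 12 bp
  [165,169): 4 bp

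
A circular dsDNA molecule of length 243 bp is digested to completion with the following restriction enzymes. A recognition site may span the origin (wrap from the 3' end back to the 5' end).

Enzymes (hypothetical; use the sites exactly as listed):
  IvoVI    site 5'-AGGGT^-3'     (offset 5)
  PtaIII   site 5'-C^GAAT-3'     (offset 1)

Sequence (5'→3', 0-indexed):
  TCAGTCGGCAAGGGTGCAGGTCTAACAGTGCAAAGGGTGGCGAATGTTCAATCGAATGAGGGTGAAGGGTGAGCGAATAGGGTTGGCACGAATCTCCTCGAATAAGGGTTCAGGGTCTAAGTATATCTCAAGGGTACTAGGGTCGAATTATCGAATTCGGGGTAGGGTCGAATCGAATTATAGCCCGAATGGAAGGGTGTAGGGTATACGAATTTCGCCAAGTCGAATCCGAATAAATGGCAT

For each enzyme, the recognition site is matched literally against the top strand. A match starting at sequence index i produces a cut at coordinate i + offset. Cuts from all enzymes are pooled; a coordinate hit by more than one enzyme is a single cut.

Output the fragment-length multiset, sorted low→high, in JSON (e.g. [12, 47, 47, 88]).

Per-enzyme occurrences:
  IvoVI (AGGGT, off=5): starts [10, 33, 58, 65, 78, 104, 111, 130, 138, 163, 193, 200] → cuts [15, 38, 63, 70, 83, 109, 116, 135, 143, 168, 198, 205]
  PtaIII (CGAAT, off=1): starts [40, 52, 73, 88, 98, 143, 151, 168, 173, 185, 208, 223, 229] → cuts [41, 53, 74, 89, 99, 144, 152, 169, 174, 186, 209, 224, 230]

All cut coordinates (distinct, sorted): [15, 38, 41, 53, 63, 70, 74, 83, 89, 99, 109, 116, 135, 143, 144, 152, 168, 169, 174, 186, 198, 205, 209, 224, 230]

Fragment lengths:
  15→38: 23 bp
  38→41: 3 bp
  41→53: 12 bp
  53→63: 10 bp
  63→70: 7 bp
  70→74: 4 bp
  74→83: 9 bp
  83→89: 6 bp
  89→99: 10 bp
  99→109: 10 bp
  109→116: 7 bp
  116→135: 19 bp
  135→143: 8 bp
  143→144: 1 bp
  144→152: 8 bp
  152→168: 16 bp
  168→169: 1 bp
  169→174: 5 bp
  174→186: 12 bp
  186→198: 12 bp
  198→205: 7 bp
  205→209: 4 bp
  209→224: 15 bp
  224→230: 6 bp
  230→15 (wrap): 243-230+15 = 28 bp

[1,1,3,4,4,5,6,6,7,7,7,8,8,9,10,10,10,12,12,12,15,16,19,23,28]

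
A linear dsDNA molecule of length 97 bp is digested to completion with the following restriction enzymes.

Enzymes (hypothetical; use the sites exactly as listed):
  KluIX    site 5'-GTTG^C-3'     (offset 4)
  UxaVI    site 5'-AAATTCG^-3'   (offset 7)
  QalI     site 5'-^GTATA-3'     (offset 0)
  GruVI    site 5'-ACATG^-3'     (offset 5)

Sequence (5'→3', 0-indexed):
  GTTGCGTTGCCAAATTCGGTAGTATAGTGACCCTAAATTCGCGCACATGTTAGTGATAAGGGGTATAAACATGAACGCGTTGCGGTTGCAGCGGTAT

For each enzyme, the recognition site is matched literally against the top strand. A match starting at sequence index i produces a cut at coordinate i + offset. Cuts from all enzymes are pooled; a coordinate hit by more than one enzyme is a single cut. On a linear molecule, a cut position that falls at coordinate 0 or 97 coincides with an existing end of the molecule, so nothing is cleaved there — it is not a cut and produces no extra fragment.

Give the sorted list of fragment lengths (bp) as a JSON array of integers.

Per-enzyme occurrences:
  KluIX GTTGC/4: at [0, 5, 78, 84] ⇒ [4, 9, 82, 88]
  UxaVI AAATTCG/7: at [11, 34] ⇒ [18, 41]
  QalI GTATA/0: at [21, 62] ⇒ [21, 62]
  GruVI ACATG/5: at [44, 68] ⇒ [49, 73]

All cut coordinates (distinct, sorted): [4, 9, 18, 21, 41, 49, 62, 73, 82, 88]

Fragments:
  [0,4): 4 bp
  [4,9): 5 bp
  [9,18): 9 bp
  [18,21): 3 bp
  [21,41): 20 bp
  [41,49): 8 bp
  [49,62): 13 bp
  [62,73): 11 bp
  [73,82): 9 bp
  [82,88): 6 bp
  [88,97): 9 bp

[3,4,5,6,8,9,9,9,11,13,20]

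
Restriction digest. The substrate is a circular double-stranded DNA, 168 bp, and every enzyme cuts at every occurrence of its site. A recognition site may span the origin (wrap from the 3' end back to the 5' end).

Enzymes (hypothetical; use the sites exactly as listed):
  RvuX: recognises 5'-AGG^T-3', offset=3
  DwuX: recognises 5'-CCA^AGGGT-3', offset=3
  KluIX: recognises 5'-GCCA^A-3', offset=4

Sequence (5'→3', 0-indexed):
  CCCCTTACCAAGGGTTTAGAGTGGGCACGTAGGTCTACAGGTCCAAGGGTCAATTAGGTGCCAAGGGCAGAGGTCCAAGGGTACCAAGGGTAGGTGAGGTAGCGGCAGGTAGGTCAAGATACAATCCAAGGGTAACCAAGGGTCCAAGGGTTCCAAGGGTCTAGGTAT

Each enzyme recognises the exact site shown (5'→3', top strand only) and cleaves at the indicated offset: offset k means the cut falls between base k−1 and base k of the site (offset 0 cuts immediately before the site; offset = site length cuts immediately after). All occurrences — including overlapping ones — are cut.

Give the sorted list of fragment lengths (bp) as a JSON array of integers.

Per-enzyme occurrences:
  RvuX AGGT/3: at [30, 38, 55, 70, 91, 96, 106, 110, 162] ⇒ [33, 41, 58, 73, 94, 99, 109, 113, 165]
  DwuX CCAAGGGT/3: at [7, 42, 74, 83, 125, 135, 143, 152] ⇒ [10, 45, 77, 86, 128, 138, 146, 155]
  KluIX GCCAA/4: at [59] ⇒ [63]

Pooled cuts: [10, 33, 41, 45, 58, 63, 73, 77, 86, 94, 99, 109, 113, 128, 138, 146, 155, 165]

Fragment lengths:
  10→33: 23 bp
  33→41: 8 bp
  41→45: 4 bp
  45→58: 13 bp
  58→63: 5 bp
  63→73: 10 bp
  73→77: 4 bp
  77→86: 9 bp
  86→94: 8 bp
  94→99: 5 bp
  99→109: 10 bp
  109→113: 4 bp
  113→128: 15 bp
  128→138: 10 bp
  138→146: 8 bp
  146→155: 9 bp
  155→165: 10 bp
  165→10 (wrap): 168-165+10 = 13 bp

[4,4,4,5,5,8,8,8,9,9,10,10,10,10,13,13,15,23]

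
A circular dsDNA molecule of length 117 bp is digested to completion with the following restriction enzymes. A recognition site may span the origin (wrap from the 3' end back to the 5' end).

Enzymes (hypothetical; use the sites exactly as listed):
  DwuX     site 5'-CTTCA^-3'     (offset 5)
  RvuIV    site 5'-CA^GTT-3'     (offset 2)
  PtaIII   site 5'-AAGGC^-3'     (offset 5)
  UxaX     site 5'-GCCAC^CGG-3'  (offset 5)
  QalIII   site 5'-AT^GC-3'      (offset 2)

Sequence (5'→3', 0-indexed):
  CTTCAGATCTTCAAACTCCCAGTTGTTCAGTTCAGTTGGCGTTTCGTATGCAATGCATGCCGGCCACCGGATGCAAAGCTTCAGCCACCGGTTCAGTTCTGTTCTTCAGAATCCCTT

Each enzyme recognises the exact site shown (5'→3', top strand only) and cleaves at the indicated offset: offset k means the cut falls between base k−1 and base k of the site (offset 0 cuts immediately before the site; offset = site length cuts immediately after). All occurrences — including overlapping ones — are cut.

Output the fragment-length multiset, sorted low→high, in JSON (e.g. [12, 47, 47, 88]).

[4,5,5,5,5,7,8,8,8,9,11,13,14,15]

Scan for sites:
  DwuX (CTTCA, off=5): starts [0, 8, 78, 103] → cuts [5, 13, 83, 108]
  RvuIV (CAGTT, off=2): starts [19, 27, 32, 93] → cuts [21, 29, 34, 95]
  PtaIII (AAGGC, off=5): no sites
  UxaX (GCCACCGG, off=5): starts [62, 83] → cuts [67, 88]
  QalIII (ATGC, off=2): starts [47, 52, 56, 70] → cuts [49, 54, 58, 72]

All cut coordinates (distinct, sorted): [5, 13, 21, 29, 34, 49, 54, 58, 67, 72, 83, 88, 95, 108]

Fragment lengths:
  5→13: 8 bp
  13→21: 8 bp
  21→29: 8 bp
  29→34: 5 bp
  34→49: 15 bp
  49→54: 5 bp
  54→58: 4 bp
  58→67: 9 bp
  67→72: 5 bp
  72→83: 11 bp
  83→88: 5 bp
  88→95: 7 bp
  95→108: 13 bp
  108→5 (wrap): 117-108+5 = 14 bp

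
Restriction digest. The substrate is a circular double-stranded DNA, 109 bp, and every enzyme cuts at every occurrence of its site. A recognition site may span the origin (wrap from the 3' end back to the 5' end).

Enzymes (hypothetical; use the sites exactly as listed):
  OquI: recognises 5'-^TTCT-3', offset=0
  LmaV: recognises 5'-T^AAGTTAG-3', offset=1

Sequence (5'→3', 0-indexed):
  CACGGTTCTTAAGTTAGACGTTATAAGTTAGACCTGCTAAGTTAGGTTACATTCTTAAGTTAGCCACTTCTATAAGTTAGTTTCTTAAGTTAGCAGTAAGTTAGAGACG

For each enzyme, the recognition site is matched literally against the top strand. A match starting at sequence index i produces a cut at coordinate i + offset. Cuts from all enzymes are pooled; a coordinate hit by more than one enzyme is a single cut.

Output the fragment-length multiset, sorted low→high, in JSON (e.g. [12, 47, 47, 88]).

Site scan:
  OquI TTCT/0: at [5, 51, 67, 81] ⇒ [5, 51, 67, 81]
  LmaV TAAGTTAG/1: at [9, 23, 37, 55, 72, 85, 96] ⇒ [10, 24, 38, 56, 73, 86, 97]

All cut coordinates (distinct, sorted): [5, 10, 24, 38, 51, 56, 67, 73, 81, 86, 97]

Fragments:
  5→10: 5 bp
  10→24: 14 bp
  24→38: 14 bp
  38→51: 13 bp
  51→56: 5 bp
  56→67: 11 bp
  67→73: 6 bp
  73→81: 8 bp
  81→86: 5 bp
  86→97: 11 bp
  97→5 (wrap): 109-97+5 = 17 bp

[5,5,5,6,8,11,11,13,14,14,17]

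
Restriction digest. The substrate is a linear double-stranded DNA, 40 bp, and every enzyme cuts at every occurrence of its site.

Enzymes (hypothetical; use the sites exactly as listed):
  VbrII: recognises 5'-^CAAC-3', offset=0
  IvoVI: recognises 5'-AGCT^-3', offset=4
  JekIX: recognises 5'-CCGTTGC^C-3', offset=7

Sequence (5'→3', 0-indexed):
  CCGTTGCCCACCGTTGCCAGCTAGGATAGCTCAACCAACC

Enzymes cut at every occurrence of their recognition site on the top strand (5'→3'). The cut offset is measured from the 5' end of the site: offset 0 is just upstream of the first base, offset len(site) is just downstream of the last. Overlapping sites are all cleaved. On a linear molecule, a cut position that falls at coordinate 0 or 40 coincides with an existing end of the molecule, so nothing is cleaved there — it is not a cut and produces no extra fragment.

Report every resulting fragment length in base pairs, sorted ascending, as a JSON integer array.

Site scan:
  VbrII CAAC/0: at [31, 35] ⇒ [31, 35]
  IvoVI AGCT/4: at [18, 27] ⇒ [22, 31]
  JekIX CCGTTGCC/7: at [0, 10] ⇒ [7, 17]

All cut coordinates (distinct, sorted): [7, 17, 22, 31, 35]

Fragment lengths:
  [0,7): 7 bp
  [7,17): 10 bp
  [17,22): 5 bp
  [22,31): 9 bp
  [31,35): 4 bp
  [35,40): 5 bp

[4,5,5,7,9,10]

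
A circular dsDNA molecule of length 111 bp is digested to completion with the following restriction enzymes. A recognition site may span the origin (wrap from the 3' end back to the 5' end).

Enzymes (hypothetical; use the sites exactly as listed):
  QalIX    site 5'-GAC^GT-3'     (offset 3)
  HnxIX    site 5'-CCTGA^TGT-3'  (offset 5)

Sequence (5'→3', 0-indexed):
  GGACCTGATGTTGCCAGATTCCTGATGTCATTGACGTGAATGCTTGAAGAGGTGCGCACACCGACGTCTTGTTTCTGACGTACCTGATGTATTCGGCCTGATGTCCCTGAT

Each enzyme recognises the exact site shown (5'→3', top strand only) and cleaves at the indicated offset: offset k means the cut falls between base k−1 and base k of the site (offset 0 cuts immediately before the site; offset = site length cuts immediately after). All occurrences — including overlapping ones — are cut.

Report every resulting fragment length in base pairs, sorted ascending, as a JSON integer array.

Scan for sites:
  QalIX (GACGT, off=3): starts [32, 62, 76] → cuts [35, 65, 79]
  HnxIX (CCTGATGT, off=5): starts [3, 20, 82, 96] → cuts [8, 25, 87, 101]

All cut coordinates (distinct, sorted): [8, 25, 35, 65, 79, 87, 101]

Fragment lengths:
  8→25: 17 bp
  25→35: 10 bp
  35→65: 30 bp
  65→79: 14 bp
  79→87: 8 bp
  87→101: 14 bp
  101→8 (wrap): 111-101+8 = 18 bp

[8,10,14,14,17,18,30]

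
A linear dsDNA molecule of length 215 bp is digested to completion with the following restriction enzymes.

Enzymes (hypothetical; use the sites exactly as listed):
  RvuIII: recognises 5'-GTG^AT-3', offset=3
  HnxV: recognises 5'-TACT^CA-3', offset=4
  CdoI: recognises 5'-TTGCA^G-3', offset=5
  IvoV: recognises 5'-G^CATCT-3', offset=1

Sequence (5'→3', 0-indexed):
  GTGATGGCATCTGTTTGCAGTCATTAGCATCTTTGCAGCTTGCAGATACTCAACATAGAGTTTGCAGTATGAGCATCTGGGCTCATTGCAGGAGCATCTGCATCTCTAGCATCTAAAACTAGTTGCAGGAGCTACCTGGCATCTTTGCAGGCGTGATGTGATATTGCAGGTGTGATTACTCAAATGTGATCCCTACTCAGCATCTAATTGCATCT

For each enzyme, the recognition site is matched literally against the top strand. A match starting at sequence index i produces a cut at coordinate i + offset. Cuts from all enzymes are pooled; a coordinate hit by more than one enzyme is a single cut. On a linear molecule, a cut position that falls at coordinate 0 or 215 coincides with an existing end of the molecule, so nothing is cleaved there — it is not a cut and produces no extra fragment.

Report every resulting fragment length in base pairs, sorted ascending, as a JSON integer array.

[3,3,4,4,5,5,6,6,6,6,6,7,7,8,8,8,9,9,10,10,10,12,12,16,17,18]

Site scan:
  RvuIII (GTGAT, off=3): starts [0, 152, 157, 171, 185] → cuts [3, 155, 160, 174, 188]
  HnxV (TACTCA, off=4): starts [46, 176, 193] → cuts [50, 180, 197]
  CdoI (TTGCAG, off=5): starts [14, 32, 39, 61, 85, 122, 144, 163] → cuts [19, 37, 44, 66, 90, 127, 149, 168]
  IvoV (GCATCT, off=1): starts [6, 26, 72, 93, 99, 108, 138, 199, 209] → cuts [7, 27, 73, 94, 100, 109, 139, 200, 210]

All cut coordinates (distinct, sorted): [3, 7, 19, 27, 37, 44, 50, 66, 73, 90, 94, 100, 109, 127, 139, 149, 155, 160, 168, 174, 180, 188, 197, 200, 210]

Fragments:
  [0,3): 3 bp
  [3,7): 4 bp
  [7,19): 12 bp
  [19,27): 8 bp
  [27,37): 10 bp
  [37,44): 7 bp
  [44,50): 6 bp
  [50,66): 16 bp
  [66,73): 7 bp
  [73,90): 17 bp
  [90,94): 4 bp
  [94,100): 6 bp
  [100,109): 9 bp
  [109,127): 18 bp
  [127,139): 12 bp
  [139,149): 10 bp
  [149,155): 6 bp
  [155,160): 5 bp
  [160,168): 8 bp
  [168,174): 6 bp
  [174,180): 6 bp
  [180,188): 8 bp
  [188,197): 9 bp
  [197,200): 3 bp
  [200,210): 10 bp
  [210,215): 5 bp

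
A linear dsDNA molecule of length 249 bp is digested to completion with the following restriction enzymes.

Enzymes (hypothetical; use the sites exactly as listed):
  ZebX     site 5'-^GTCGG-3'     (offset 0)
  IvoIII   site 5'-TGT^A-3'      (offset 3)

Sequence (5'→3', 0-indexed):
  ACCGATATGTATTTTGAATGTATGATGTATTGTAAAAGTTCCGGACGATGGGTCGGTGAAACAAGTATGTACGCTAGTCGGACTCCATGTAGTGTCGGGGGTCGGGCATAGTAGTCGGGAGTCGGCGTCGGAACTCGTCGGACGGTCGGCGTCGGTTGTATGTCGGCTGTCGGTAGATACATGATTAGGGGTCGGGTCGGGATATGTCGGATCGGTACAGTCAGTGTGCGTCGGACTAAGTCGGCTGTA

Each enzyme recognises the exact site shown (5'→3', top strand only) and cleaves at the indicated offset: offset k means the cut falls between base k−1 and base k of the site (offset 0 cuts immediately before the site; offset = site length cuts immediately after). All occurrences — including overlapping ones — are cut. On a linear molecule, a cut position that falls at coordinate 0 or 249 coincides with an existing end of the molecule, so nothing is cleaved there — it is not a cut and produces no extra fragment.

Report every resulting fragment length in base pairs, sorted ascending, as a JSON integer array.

Scan for sites:
  ZebX GTCGG/0: at [51, 76, 93, 100, 113, 120, 126, 136, 144, 150, 161, 168, 190, 195, 205, 229, 239] ⇒ [51, 76, 93, 100, 113, 120, 126, 136, 144, 150, 161, 168, 190, 195, 205, 229, 239]
  IvoIII TGTA/3: at [7, 18, 25, 30, 67, 87, 156, 245] ⇒ [10, 21, 28, 33, 70, 90, 159, 248]

Pooled cuts: [10, 21, 28, 33, 51, 70, 76, 90, 93, 100, 113, 120, 126, 136, 144, 150, 159, 161, 168, 190, 195, 205, 229, 239, 248]

Fragments:
  [0,10): 10 bp
  [10,21): 11 bp
  [21,28): 7 bp
  [28,33): 5 bp
  [33,51): 18 bp
  [51,70): 19 bp
  [70,76): 6 bp
  [76,90): 14 bp
  [90,93): 3 bp
  [93,100): 7 bp
  [100,113): 13 bp
  [113,120): 7 bp
  [120,126): 6 bp
  [126,136): 10 bp
  [136,144): 8 bp
  [144,150): 6 bp
  [150,159): 9 bp
  [159,161): 2 bp
  [161,168): 7 bp
  [168,190): 22 bp
  [190,195): 5 bp
  [195,205): 10 bp
  [205,229): 24 bp
  [229,239): 10 bp
  [239,248): 9 bp
  [248,249): 1 bp

[1,2,3,5,5,6,6,6,7,7,7,7,8,9,9,10,10,10,10,11,13,14,18,19,22,24]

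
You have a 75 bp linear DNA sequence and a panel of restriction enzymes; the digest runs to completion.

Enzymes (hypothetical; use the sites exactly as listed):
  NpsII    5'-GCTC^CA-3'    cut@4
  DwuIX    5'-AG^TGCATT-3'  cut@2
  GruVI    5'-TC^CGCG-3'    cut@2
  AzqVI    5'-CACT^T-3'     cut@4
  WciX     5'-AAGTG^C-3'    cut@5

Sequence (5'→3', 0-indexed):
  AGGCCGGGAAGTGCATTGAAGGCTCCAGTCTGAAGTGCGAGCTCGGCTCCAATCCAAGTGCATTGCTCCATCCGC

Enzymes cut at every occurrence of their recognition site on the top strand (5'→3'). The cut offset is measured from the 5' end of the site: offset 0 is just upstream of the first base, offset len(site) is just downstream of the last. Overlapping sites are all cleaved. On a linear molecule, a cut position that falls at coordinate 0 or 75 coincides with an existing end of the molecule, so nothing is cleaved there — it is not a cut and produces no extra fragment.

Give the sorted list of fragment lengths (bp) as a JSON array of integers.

[2,2,7,8,9,11,12,12,12]

Per-enzyme occurrences:
  NpsII (GCTCCA, off=4): starts [21, 45, 64] → cuts [25, 49, 68]
  DwuIX (AGTGCATT, off=2): starts [9, 56] → cuts [11, 58]
  GruVI (TCCGCG, off=2): no sites
  AzqVI (CACTT, off=4): no sites
  WciX (AAGTGC, off=5): starts [8, 32, 55] → cuts [13, 37, 60]

Pooled cuts: [11, 13, 25, 37, 49, 58, 60, 68]

Fragments:
  [0,11): 11 bp
  [11,13): 2 bp
  [13,25): 12 bp
  [25,37): 12 bp
  [37,49): 12 bp
  [49,58): 9 bp
  [58,60): 2 bp
  [60,68): 8 bp
  [68,75): 7 bp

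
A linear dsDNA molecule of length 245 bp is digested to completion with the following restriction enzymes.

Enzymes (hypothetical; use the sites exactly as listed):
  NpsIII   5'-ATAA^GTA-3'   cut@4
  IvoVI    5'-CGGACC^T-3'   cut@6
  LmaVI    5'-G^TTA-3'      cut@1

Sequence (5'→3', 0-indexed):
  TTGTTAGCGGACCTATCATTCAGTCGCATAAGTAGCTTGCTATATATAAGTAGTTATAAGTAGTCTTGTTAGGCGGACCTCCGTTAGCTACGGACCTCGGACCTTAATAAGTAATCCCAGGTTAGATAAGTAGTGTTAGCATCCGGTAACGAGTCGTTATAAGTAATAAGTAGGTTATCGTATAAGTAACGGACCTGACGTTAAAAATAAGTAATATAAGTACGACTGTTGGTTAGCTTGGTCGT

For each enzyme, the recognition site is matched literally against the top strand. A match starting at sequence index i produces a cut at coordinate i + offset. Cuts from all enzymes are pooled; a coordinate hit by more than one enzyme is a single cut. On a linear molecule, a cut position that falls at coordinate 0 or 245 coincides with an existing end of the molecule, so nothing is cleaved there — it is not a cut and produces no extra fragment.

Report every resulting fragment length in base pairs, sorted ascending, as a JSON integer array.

Scan for sites:
  NpsIII (ATAAGTA, off=4): starts [27, 45, 55, 106, 125, 158, 165, 181, 206, 215] → cuts [31, 49, 59, 110, 129, 162, 169, 185, 210, 219]
  IvoVI (CGGACCT, off=6): starts [7, 73, 90, 97, 189] → cuts [13, 79, 96, 103, 195]
  LmaVI (GTTA, off=1): starts [2, 52, 67, 82, 120, 134, 155, 173, 199, 231] → cuts [3, 53, 68, 83, 121, 135, 156, 174, 200, 232]

All cut coordinates (distinct, sorted): [3, 13, 31, 49, 53, 59, 68, 79, 83, 96, 103, 110, 121, 129, 135, 156, 162, 169, 174, 185, 195, 200, 210, 219, 232]

Fragment lengths:
  [0,3): 3 bp
  [3,13): 10 bp
  [13,31): 18 bp
  [31,49): 18 bp
  [49,53): 4 bp
  [53,59): 6 bp
  [59,68): 9 bp
  [68,79): 11 bp
  [79,83): 4 bp
  [83,96): 13 bp
  [96,103): 7 bp
  [103,110): 7 bp
  [110,121): 11 bp
  [121,129): 8 bp
  [129,135): 6 bp
  [135,156): 21 bp
  [156,162): 6 bp
  [162,169): 7 bp
  [169,174): 5 bp
  [174,185): 11 bp
  [185,195): 10 bp
  [195,200): 5 bp
  [200,210): 10 bp
  [210,219): 9 bp
  [219,232): 13 bp
  [232,245): 13 bp

[3,4,4,5,5,6,6,6,7,7,7,8,9,9,10,10,10,11,11,11,13,13,13,18,18,21]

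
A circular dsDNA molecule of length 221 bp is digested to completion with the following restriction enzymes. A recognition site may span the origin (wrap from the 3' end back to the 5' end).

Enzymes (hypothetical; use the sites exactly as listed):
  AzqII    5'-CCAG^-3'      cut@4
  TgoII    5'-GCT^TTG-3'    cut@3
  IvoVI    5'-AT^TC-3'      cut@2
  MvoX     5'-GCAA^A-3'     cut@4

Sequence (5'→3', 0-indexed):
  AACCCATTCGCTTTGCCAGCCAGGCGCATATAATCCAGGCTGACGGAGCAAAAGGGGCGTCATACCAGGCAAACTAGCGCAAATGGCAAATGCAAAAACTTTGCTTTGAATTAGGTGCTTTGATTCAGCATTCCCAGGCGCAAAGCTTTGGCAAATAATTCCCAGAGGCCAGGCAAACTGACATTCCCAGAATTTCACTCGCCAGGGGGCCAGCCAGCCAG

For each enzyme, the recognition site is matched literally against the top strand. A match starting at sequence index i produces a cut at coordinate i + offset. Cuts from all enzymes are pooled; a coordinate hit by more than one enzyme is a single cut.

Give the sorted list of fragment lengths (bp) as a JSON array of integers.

[4,4,4,4,4,4,5,5,5,6,6,6,6,6,7,7,7,7,7,7,8,8,10,10,13,14,15,15,17]

Per-enzyme occurrences:
  AzqII CCAG/4: at [15, 19, 34, 64, 133, 161, 168, 186, 201, 209, 213, 217] ⇒ [0, 19, 23, 38, 68, 137, 165, 172, 190, 205, 213, 217]
  TgoII GCTTTG/3: at [9, 102, 116, 144] ⇒ [12, 105, 119, 147]
  IvoVI ATTC/2: at [5, 122, 129, 157, 182] ⇒ [7, 124, 131, 159, 184]
  MvoX GCAAA/4: at [47, 68, 78, 85, 91, 139, 150, 172] ⇒ [51, 72, 82, 89, 95, 143, 154, 176]

Pooled cuts: [0, 7, 12, 19, 23, 38, 51, 68, 72, 82, 89, 95, 105, 119, 124, 131, 137, 143, 147, 154, 159, 165, 172, 176, 184, 190, 205, 213, 217]

Fragment lengths:
  0→7: 7 bp
  7→12: 5 bp
  12→19: 7 bp
  19→23: 4 bp
  23→38: 15 bp
  38→51: 13 bp
  51→68: 17 bp
  68→72: 4 bp
  72→82: 10 bp
  82→89: 7 bp
  89→95: 6 bp
  95→105: 10 bp
  105→119: 14 bp
  119→124: 5 bp
  124→131: 7 bp
  131→137: 6 bp
  137→143: 6 bp
  143→147: 4 bp
  147→154: 7 bp
  154→159: 5 bp
  159→165: 6 bp
  165→172: 7 bp
  172→176: 4 bp
  176→184: 8 bp
  184→190: 6 bp
  190→205: 15 bp
  205→213: 8 bp
  213→217: 4 bp
  217→0 (wrap): 221-217+0 = 4 bp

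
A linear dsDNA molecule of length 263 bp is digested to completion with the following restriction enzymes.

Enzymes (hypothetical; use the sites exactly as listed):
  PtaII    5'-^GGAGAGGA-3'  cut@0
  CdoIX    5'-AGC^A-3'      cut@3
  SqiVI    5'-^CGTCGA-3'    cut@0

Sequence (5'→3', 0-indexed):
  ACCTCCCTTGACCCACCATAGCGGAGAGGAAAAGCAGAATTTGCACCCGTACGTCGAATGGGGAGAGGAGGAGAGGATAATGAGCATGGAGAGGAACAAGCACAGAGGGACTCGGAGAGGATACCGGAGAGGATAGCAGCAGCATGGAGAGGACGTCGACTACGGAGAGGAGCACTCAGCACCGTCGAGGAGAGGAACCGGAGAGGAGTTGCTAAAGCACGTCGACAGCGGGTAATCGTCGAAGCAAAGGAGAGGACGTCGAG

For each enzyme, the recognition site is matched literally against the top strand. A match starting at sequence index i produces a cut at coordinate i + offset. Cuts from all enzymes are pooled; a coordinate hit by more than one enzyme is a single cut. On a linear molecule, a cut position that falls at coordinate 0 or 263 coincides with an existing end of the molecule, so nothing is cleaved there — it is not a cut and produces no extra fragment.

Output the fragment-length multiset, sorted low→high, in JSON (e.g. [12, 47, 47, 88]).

Per-enzyme occurrences:
  PtaII GGAGAGGA/0: at [22, 61, 69, 87, 113, 125, 145, 163, 188, 199, 248] ⇒ [22, 61, 69, 87, 113, 125, 145, 163, 188, 199, 248]
  CdoIX AGCA/3: at [32, 82, 98, 134, 137, 140, 170, 177, 215, 242] ⇒ [35, 85, 101, 137, 140, 143, 173, 180, 218, 245]
  SqiVI CGTCGA/0: at [51, 153, 182, 219, 236, 256] ⇒ [51, 153, 182, 219, 236, 256]

All cut coordinates (distinct, sorted): [22, 35, 51, 61, 69, 85, 87, 101, 113, 125, 137, 140, 143, 145, 153, 163, 173, 180, 182, 188, 199, 218, 219, 236, 245, 248, 256]

Fragments:
  [0,22): 22 bp
  [22,35): 13 bp
  [35,51): 16 bp
  [51,61): 10 bp
  [61,69): 8 bp
  [69,85): 16 bp
  [85,87): 2 bp
  [87,101): 14 bp
  [101,113): 12 bp
  [113,125): 12 bp
  [125,137): 12 bp
  [137,140): 3 bp
  [140,143): 3 bp
  [143,145): 2 bp
  [145,153): 8 bp
  [153,163): 10 bp
  [163,173): 10 bp
  [173,180): 7 bp
  [180,182): 2 bp
  [182,188): 6 bp
  [188,199): 11 bp
  [199,218): 19 bp
  [218,219): 1 bp
  [219,236): 17 bp
  [236,245): 9 bp
  [245,248): 3 bp
  [248,256): 8 bp
  [256,263): 7 bp

[1,2,2,2,3,3,3,6,7,7,8,8,8,9,10,10,10,11,12,12,12,13,14,16,16,17,19,22]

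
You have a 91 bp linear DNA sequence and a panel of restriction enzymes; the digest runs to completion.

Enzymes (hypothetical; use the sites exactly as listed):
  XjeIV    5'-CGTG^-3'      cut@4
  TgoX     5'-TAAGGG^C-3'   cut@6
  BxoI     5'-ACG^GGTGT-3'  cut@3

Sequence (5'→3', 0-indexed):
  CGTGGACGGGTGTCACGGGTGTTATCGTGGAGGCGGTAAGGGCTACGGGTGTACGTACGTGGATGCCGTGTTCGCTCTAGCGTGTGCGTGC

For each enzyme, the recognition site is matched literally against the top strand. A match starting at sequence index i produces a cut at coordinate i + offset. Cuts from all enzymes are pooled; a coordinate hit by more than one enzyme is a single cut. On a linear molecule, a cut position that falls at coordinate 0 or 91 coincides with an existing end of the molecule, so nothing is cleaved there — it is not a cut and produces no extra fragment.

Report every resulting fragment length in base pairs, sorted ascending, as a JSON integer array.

[1,4,4,5,6,9,9,12,13,14,14]

Per-enzyme occurrences:
  XjeIV CGTG/4: at [0, 25, 57, 66, 80, 86] ⇒ [4, 29, 61, 70, 84, 90]
  TgoX TAAGGGC/6: at [36] ⇒ [42]
  BxoI ACGGGTGT/3: at [5, 14, 44] ⇒ [8, 17, 47]

All cut coordinates (distinct, sorted): [4, 8, 17, 29, 42, 47, 61, 70, 84, 90]

Fragments:
  [0,4): 4 bp
  [4,8): 4 bp
  [8,17): 9 bp
  [17,29): 12 bp
  [29,42): 13 bp
  [42,47): 5 bp
  [47,61): 14 bp
  [61,70): 9 bp
  [70,84): 14 bp
  [84,90): 6 bp
  [90,91): 1 bp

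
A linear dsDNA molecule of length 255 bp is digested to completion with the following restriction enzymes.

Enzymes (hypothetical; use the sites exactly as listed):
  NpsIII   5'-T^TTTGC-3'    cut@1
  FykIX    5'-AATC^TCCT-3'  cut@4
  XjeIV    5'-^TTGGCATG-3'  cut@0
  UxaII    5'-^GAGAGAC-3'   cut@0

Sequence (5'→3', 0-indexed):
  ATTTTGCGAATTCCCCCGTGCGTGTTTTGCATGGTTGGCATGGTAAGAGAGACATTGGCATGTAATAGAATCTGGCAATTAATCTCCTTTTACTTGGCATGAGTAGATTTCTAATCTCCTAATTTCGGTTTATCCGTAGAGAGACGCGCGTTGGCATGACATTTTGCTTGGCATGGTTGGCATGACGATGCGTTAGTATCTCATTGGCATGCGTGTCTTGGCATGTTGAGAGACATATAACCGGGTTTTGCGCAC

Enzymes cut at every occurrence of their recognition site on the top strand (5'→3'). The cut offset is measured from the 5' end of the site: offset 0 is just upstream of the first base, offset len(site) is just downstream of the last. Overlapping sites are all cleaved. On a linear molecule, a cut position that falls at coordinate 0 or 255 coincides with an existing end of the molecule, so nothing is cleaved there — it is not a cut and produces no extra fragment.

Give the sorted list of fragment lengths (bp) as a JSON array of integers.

Per-enzyme occurrences:
  NpsIII (TTTTGC, off=1): starts [1, 24, 161, 245] → cuts [2, 25, 162, 246]
  FykIX (AATCTCCT, off=4): starts [80, 112] → cuts [84, 116]
  XjeIV (TTGGCATG, off=0): starts [34, 54, 93, 150, 167, 176, 203, 217] → cuts [34, 54, 93, 150, 167, 176, 203, 217]
  UxaII (GAGAGAC, off=0): starts [46, 138, 227] → cuts [46, 138, 227]

All cut coordinates (distinct, sorted): [2, 25, 34, 46, 54, 84, 93, 116, 138, 150, 162, 167, 176, 203, 217, 227, 246]

Fragments:
  [0,2): 2 bp
  [2,25): 23 bp
  [25,34): 9 bp
  [34,46): 12 bp
  [46,54): 8 bp
  [54,84): 30 bp
  [84,93): 9 bp
  [93,116): 23 bp
  [116,138): 22 bp
  [138,150): 12 bp
  [150,162): 12 bp
  [162,167): 5 bp
  [167,176): 9 bp
  [176,203): 27 bp
  [203,217): 14 bp
  [217,227): 10 bp
  [227,246): 19 bp
  [246,255): 9 bp

[2,5,8,9,9,9,9,10,12,12,12,14,19,22,23,23,27,30]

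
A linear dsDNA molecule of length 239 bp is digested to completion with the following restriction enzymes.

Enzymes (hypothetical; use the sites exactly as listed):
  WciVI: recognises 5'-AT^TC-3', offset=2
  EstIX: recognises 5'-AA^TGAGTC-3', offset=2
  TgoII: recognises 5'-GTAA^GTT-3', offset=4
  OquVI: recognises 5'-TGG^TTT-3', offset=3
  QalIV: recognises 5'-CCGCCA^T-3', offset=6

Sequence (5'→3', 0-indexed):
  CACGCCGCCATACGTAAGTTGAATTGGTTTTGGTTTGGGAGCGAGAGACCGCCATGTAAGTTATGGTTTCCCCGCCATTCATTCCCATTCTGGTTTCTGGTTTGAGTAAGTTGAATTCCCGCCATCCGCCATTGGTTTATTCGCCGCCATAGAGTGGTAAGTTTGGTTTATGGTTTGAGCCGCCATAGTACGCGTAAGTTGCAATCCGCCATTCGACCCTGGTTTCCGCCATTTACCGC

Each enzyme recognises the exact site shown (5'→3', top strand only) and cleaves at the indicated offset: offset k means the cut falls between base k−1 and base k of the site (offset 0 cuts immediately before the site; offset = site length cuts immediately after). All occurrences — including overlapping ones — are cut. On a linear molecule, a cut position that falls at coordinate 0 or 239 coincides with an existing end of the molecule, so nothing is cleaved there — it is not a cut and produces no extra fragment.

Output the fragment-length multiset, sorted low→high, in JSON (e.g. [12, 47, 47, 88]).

[1,1,4,4,5,5,5,6,6,6,7,7,7,7,7,7,8,8,9,9,9,10,10,10,11,11,12,12,14,21]

Scan for sites:
  WciVI (ATTC, off=2): starts [76, 80, 86, 114, 138, 210] → cuts [78, 82, 88, 116, 140, 212]
  EstIX (AATGAGTC, off=2): no sites
  TgoII (GTAAGTT, off=4): starts [13, 55, 105, 156, 193] → cuts [17, 59, 109, 160, 197]
  OquVI (TGGTTT, off=3): starts [24, 30, 63, 90, 97, 132, 163, 170, 219] → cuts [27, 33, 66, 93, 100, 135, 166, 173, 222]
  QalIV (CCGCCAT, off=6): starts [4, 48, 71, 118, 125, 143, 179, 205, 225] → cuts [10, 54, 77, 124, 131, 149, 185, 211, 231]

Pooled cuts: [10, 17, 27, 33, 54, 59, 66, 77, 78, 82, 88, 93, 100, 109, 116, 124, 131, 135, 140, 149, 160, 166, 173, 185, 197, 211, 212, 222, 231]

Fragments:
  [0,10): 10 bp
  [10,17): 7 bp
  [17,27): 10 bp
  [27,33): 6 bp
  [33,54): 21 bp
  [54,59): 5 bp
  [59,66): 7 bp
  [66,77): 11 bp
  [77,78): 1 bp
  [78,82): 4 bp
  [82,88): 6 bp
  [88,93): 5 bp
  [93,100): 7 bp
  [100,109): 9 bp
  [109,116): 7 bp
  [116,124): 8 bp
  [124,131): 7 bp
  [131,135): 4 bp
  [135,140): 5 bp
  [140,149): 9 bp
  [149,160): 11 bp
  [160,166): 6 bp
  [166,173): 7 bp
  [173,185): 12 bp
  [185,197): 12 bp
  [197,211): 14 bp
  [211,212): 1 bp
  [212,222): 10 bp
  [222,231): 9 bp
  [231,239): 8 bp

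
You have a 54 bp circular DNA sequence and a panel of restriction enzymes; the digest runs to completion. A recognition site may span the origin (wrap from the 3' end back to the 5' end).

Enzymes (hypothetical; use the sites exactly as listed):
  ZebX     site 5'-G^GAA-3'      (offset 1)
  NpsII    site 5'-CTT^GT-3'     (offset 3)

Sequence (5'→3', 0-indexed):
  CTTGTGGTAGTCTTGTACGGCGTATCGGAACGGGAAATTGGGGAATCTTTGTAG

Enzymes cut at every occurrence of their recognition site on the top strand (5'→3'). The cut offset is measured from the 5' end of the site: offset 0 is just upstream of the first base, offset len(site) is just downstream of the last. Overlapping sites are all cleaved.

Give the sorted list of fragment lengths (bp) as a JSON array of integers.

[6,9,11,13,15]

Per-enzyme occurrences:
  ZebX GGAA/1: at [26, 32, 41] ⇒ [27, 33, 42]
  NpsII CTTGT/3: at [0, 11] ⇒ [3, 14]

Pooled cuts: [3, 14, 27, 33, 42]

Fragment lengths:
  3→14: 11 bp
  14→27: 13 bp
  27→33: 6 bp
  33→42: 9 bp
  42→3 (wrap): 54-42+3 = 15 bp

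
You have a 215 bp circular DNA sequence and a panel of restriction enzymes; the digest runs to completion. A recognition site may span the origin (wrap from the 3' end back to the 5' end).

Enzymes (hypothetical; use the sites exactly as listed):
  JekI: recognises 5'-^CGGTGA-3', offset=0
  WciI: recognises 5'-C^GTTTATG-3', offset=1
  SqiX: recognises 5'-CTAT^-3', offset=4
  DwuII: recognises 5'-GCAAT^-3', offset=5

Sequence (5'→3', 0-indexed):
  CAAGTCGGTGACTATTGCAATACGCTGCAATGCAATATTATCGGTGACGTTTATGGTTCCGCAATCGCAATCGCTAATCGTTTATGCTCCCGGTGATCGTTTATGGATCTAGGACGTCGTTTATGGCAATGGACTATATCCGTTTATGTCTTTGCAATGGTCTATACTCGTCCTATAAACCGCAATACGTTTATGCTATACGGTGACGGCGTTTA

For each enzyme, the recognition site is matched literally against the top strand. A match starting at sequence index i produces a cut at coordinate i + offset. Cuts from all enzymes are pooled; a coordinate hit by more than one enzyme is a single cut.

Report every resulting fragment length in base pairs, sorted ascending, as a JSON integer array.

[1,2,4,5,5,6,6,7,7,7,8,8,10,10,10,11,11,11,12,17,17,20,20]

Scan for sites:
  JekI (CGGTGA, off=0): starts [5, 41, 90, 200] → cuts [5, 41, 90, 200]
  WciI (CGTTTATG, off=1): starts [47, 78, 97, 117, 140, 187] → cuts [48, 79, 98, 118, 141, 188]
  SqiX (CTAT, off=4): starts [11, 133, 161, 172, 195] → cuts [15, 137, 165, 176, 199]
  DwuII (GCAAT, off=5): starts [16, 26, 31, 60, 66, 125, 153, 181] → cuts [21, 31, 36, 65, 71, 130, 158, 186]

Pooled cuts: [5, 15, 21, 31, 36, 41, 48, 65, 71, 79, 90, 98, 118, 130, 137, 141, 158, 165, 176, 186, 188, 199, 200]

Fragments:
  5→15: 10 bp
  15→21: 6 bp
  21→31: 10 bp
  31→36: 5 bp
  36→41: 5 bp
  41→48: 7 bp
  48→65: 17 bp
  65→71: 6 bp
  71→79: 8 bp
  79→90: 11 bp
  90→98: 8 bp
  98→118: 20 bp
  118→130: 12 bp
  130→137: 7 bp
  137→141: 4 bp
  141→158: 17 bp
  158→165: 7 bp
  165→176: 11 bp
  176→186: 10 bp
  186→188: 2 bp
  188→199: 11 bp
  199→200: 1 bp
  200→5 (wrap): 215-200+5 = 20 bp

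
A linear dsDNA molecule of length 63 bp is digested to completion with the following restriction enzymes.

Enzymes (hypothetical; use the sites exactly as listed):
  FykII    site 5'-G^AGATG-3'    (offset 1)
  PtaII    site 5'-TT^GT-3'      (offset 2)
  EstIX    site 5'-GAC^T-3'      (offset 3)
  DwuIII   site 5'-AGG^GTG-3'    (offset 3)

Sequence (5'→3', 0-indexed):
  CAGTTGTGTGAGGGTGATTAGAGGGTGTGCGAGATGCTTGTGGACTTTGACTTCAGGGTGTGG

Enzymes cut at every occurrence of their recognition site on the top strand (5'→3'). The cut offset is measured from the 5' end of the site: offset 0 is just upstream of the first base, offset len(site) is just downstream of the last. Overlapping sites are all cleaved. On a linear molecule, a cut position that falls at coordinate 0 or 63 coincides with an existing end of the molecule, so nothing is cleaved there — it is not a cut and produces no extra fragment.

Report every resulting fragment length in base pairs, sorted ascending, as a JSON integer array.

[5,6,6,6,6,7,8,8,11]

Per-enzyme occurrences:
  FykII GAGATG/1: at [30] ⇒ [31]
  PtaII TTGT/2: at [3, 37] ⇒ [5, 39]
  EstIX GACT/3: at [42, 48] ⇒ [45, 51]
  DwuIII AGGGTG/3: at [10, 21, 54] ⇒ [13, 24, 57]

Pooled cuts: [5, 13, 24, 31, 39, 45, 51, 57]

Fragment lengths:
  [0,5): 5 bp
  [5,13): 8 bp
  [13,24): 11 bp
  [24,31): 7 bp
  [31,39): 8 bp
  [39,45): 6 bp
  [45,51): 6 bp
  [51,57): 6 bp
  [57,63): 6 bp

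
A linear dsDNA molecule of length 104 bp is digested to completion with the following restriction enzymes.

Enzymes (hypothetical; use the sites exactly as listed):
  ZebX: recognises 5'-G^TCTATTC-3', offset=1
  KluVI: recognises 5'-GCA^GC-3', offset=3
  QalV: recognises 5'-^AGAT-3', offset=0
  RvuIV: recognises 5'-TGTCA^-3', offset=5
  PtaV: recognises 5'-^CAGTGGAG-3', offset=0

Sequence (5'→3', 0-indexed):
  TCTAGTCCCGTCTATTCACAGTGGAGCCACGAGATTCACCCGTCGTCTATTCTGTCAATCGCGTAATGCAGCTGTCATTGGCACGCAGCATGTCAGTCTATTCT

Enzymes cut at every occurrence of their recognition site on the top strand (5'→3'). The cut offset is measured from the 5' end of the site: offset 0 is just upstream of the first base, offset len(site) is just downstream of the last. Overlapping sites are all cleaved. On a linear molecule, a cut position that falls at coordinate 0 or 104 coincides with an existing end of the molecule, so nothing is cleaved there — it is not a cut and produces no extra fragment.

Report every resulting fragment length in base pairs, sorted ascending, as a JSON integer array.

Per-enzyme occurrences:
  ZebX (GTCTATTC, off=1): starts [9, 44, 95] → cuts [10, 45, 96]
  KluVI (GCAGC, off=3): starts [67, 84] → cuts [70, 87]
  QalV (AGAT, off=0): starts [31] → cuts [31]
  RvuIV (TGTCA, off=5): starts [52, 72, 90] → cuts [57, 77, 95]
  PtaV (CAGTGGAG, off=0): starts [18] → cuts [18]

Pooled cuts: [10, 18, 31, 45, 57, 70, 77, 87, 95, 96]

Fragments:
  [0,10): 10 bp
  [10,18): 8 bp
  [18,31): 13 bp
  [31,45): 14 bp
  [45,57): 12 bp
  [57,70): 13 bp
  [70,77): 7 bp
  [77,87): 10 bp
  [87,95): 8 bp
  [95,96): 1 bp
  [96,104): 8 bp

[1,7,8,8,8,10,10,12,13,13,14]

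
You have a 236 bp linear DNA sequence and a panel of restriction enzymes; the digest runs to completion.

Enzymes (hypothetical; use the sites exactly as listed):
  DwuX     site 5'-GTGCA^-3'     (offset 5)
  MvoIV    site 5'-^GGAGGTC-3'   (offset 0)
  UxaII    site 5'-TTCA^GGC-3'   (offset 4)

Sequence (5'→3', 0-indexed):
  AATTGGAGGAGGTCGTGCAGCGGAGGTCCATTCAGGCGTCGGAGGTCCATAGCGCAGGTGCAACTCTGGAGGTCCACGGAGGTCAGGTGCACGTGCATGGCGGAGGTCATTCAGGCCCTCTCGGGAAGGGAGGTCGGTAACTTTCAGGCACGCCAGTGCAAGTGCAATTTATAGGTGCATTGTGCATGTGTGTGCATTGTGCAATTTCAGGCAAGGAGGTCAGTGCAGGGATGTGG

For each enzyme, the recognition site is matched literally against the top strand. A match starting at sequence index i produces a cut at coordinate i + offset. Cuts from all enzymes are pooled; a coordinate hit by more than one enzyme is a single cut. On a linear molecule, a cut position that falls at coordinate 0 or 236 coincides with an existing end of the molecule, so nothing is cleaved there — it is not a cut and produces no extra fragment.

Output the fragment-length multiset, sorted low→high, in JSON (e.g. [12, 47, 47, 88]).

[2,4,5,5,6,6,6,6,7,7,7,9,10,10,12,12,13,13,13,14,14,15,18,22]

Scan for sites:
  DwuX (GTGCA, off=5): starts [14, 57, 86, 92, 155, 161, 174, 181, 191, 198, 222] → cuts [19, 62, 91, 97, 160, 166, 179, 186, 196, 203, 227]
  MvoIV (GGAGGTC, off=0): starts [7, 21, 40, 67, 77, 101, 128, 214] → cuts [7, 21, 40, 67, 77, 101, 128, 214]
  UxaII (TTCAGGC, off=4): starts [30, 109, 142, 205] → cuts [34, 113, 146, 209]

All cut coordinates (distinct, sorted): [7, 19, 21, 34, 40, 62, 67, 77, 91, 97, 101, 113, 128, 146, 160, 166, 179, 186, 196, 203, 209, 214, 227]

Fragment lengths:
  [0,7): 7 bp
  [7,19): 12 bp
  [19,21): 2 bp
  [21,34): 13 bp
  [34,40): 6 bp
  [40,62): 22 bp
  [62,67): 5 bp
  [67,77): 10 bp
  [77,91): 14 bp
  [91,97): 6 bp
  [97,101): 4 bp
  [101,113): 12 bp
  [113,128): 15 bp
  [128,146): 18 bp
  [146,160): 14 bp
  [160,166): 6 bp
  [166,179): 13 bp
  [179,186): 7 bp
  [186,196): 10 bp
  [196,203): 7 bp
  [203,209): 6 bp
  [209,214): 5 bp
  [214,227): 13 bp
  [227,236): 9 bp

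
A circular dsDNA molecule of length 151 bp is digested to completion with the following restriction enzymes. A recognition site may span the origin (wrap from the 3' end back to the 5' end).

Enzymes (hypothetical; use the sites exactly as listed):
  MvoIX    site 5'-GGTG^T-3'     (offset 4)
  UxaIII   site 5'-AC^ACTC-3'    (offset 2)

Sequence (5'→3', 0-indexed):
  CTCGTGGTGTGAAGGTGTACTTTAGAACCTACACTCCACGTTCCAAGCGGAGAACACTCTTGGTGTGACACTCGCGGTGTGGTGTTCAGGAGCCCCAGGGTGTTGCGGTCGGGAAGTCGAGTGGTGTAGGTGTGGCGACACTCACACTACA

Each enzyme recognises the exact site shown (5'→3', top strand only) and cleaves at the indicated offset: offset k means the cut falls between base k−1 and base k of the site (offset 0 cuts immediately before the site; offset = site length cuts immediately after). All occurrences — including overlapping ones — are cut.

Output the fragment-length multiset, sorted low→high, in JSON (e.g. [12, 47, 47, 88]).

Per-enzyme occurrences:
  MvoIX GGTGT/4: at [5, 13, 61, 75, 80, 98, 122, 128] ⇒ [9, 17, 65, 79, 84, 102, 126, 132]
  UxaIII ACACTC/2: at [30, 53, 67, 137, 148] ⇒ [32, 55, 69, 139, 150]

All cut coordinates (distinct, sorted): [9, 17, 32, 55, 65, 69, 79, 84, 102, 126, 132, 139, 150]

Fragment lengths:
  9→17: 8 bp
  17→32: 15 bp
  32→55: 23 bp
  55→65: 10 bp
  65→69: 4 bp
  69→79: 10 bp
  79→84: 5 bp
  84→102: 18 bp
  102→126: 24 bp
  126→132: 6 bp
  132→139: 7 bp
  139→150: 11 bp
  150→9 (wrap): 151-150+9 = 10 bp

[4,5,6,7,8,10,10,10,11,15,18,23,24]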